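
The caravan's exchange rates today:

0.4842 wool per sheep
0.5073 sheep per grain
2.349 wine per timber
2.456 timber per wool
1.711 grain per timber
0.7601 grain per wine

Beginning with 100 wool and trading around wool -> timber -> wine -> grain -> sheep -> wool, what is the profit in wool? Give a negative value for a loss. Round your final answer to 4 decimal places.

100 wool × 2.456 = 245.6 timber
245.6 timber × 2.349 = 576.9144 wine
576.9144 wine × 0.7601 = 438.51263544 grain
438.51263544 grain × 0.5073 = 222.457459958712 sheep
222.457459958712 sheep × 0.4842 = 107.7139021120083504 wool
Net change: 107.7139021120083504 − 100 = 7.7139021120083504 wool

7.7139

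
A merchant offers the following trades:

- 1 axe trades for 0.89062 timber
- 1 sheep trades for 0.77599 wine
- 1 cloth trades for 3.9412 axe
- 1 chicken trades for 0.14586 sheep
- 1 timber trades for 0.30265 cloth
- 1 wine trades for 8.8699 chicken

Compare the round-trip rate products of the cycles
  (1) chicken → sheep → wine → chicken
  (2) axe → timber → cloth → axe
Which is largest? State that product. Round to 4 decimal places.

1.0623

(1) 0.14586 × 0.77599 × 8.8699 = 1.00395
(2) 0.89062 × 0.30265 × 3.9412 = 1.06234
Highest is cycle (2) at 1.0623 (>1, arbitrage).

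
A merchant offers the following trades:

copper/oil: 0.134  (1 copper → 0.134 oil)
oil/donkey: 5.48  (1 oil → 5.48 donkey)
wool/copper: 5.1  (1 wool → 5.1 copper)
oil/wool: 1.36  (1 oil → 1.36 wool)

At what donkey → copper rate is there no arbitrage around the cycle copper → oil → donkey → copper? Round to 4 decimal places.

Known legs of the cycle: 0.134 × 5.48 = 0.73432
For no arbitrage the full-cycle product must be 1, so the missing rate is 1 / 0.73432 ≈ 1.361804.

1.3618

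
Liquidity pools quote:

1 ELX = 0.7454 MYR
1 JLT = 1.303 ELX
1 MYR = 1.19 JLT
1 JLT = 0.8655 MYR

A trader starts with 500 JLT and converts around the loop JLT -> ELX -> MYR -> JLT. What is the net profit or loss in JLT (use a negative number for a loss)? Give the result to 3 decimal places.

77.897

500 JLT × 1.303 = 651.5 ELX
651.5 ELX × 0.7454 = 485.6281 MYR
485.6281 MYR × 1.19 = 577.897439 JLT
Net change: 577.897439 − 500 = 77.897439 JLT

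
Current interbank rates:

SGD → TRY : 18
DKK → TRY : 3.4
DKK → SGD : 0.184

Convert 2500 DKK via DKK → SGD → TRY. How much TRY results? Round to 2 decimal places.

8280.00

2500 DKK × 0.184 = 460 SGD
460 SGD × 18 = 8280 TRY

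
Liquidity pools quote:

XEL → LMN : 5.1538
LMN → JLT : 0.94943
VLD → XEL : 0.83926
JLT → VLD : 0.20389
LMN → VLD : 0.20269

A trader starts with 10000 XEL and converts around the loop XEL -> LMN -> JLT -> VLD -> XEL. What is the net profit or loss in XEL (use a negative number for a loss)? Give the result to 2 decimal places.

-1626.96

10000 XEL × 5.1538 = 51538 LMN
51538 LMN × 0.94943 = 48931.72334 JLT
48931.72334 JLT × 0.20389 = 9976.6890717926 VLD
9976.6890717926 VLD × 0.83926 = 8373.036070392657476 XEL
Net change: 8373.036070392657476 − 10000 = -1626.963929607342524 XEL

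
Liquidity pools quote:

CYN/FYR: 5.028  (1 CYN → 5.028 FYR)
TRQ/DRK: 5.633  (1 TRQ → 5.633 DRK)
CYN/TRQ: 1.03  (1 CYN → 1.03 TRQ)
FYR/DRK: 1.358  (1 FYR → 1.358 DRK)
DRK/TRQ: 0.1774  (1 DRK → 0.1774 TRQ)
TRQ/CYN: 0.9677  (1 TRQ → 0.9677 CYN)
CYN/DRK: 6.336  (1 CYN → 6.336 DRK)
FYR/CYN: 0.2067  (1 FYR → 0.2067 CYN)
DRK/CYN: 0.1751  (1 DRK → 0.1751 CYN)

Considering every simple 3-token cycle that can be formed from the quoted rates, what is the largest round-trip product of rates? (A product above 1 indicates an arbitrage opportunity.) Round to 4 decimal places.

DRK→CYN→FYR→DRK: 0.1751 × 5.028 × 1.358 = 1.19559
DRK→TRQ→CYN→DRK: 0.1774 × 0.9677 × 6.336 = 1.08770
DRK→CYN→TRQ→DRK: 0.1751 × 1.03 × 5.633 = 1.01593
Maximum is DRK→CYN→FYR→DRK at 1.1956; arbitrage exists.

1.1956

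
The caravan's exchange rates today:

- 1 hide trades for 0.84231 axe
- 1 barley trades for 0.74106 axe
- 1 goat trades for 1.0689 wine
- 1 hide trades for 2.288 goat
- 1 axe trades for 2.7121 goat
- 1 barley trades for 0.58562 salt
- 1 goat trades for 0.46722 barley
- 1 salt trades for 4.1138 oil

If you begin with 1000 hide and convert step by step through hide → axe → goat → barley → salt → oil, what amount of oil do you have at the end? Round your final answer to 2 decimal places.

1000 hide × 0.84231 = 842.31 axe
842.31 axe × 2.7121 = 2284.428951 goat
2284.428951 goat × 0.46722 = 1067.33089448622 barley
1067.33089448622 barley × 0.58562 = 625.0503184290201564 salt
625.0503184290201564 salt × 4.1138 = 2571.33199995330311939832 oil

2571.33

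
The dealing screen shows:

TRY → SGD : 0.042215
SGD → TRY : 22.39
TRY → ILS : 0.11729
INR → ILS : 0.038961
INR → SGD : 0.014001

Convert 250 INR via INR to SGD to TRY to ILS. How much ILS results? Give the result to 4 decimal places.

250 INR × 0.014001 = 3.50025 SGD
3.50025 SGD × 22.39 = 78.3705975 TRY
78.3705975 TRY × 0.11729 = 9.192087380775 ILS

9.1921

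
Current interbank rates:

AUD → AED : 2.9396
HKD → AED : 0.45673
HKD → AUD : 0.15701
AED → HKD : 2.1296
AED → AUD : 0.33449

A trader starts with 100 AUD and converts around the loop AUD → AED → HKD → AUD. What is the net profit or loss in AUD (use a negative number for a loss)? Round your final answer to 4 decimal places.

-1.7090

100 AUD × 2.9396 = 293.96 AED
293.96 AED × 2.1296 = 626.017216 HKD
626.017216 HKD × 0.15701 = 98.29096308416 AUD
Net change: 98.29096308416 − 100 = -1.70903691584 AUD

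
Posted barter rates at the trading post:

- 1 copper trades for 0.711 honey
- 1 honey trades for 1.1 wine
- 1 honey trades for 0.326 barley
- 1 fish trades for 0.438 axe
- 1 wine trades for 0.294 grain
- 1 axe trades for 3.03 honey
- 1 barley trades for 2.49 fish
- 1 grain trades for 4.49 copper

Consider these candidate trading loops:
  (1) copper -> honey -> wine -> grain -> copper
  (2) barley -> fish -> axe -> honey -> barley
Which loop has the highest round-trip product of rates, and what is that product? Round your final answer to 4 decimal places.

(1) 0.711 × 1.1 × 0.294 × 4.49 = 1.03242
(2) 2.49 × 0.438 × 3.03 × 0.326 = 1.07729
Highest is cycle (2) at 1.0773 (>1, arbitrage).

1.0773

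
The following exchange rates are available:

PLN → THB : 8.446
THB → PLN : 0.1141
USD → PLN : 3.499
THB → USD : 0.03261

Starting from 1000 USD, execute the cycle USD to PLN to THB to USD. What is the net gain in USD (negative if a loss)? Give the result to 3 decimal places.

1000 USD × 3.499 = 3499 PLN
3499 PLN × 8.446 = 29552.554 THB
29552.554 THB × 0.03261 = 963.70878594 USD
Net change: 963.70878594 − 1000 = -36.29121406 USD

-36.291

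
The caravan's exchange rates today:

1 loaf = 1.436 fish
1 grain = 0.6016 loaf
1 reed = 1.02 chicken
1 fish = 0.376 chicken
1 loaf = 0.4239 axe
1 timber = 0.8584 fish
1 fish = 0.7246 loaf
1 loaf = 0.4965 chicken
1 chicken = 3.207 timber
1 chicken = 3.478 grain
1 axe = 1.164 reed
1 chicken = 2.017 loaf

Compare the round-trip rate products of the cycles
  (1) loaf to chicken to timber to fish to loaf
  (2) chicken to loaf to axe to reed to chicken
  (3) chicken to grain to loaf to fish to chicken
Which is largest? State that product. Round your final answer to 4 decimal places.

(1) 0.4965 × 3.207 × 0.8584 × 0.7246 = 0.99039
(2) 2.017 × 0.4239 × 1.164 × 1.02 = 1.01513
(3) 3.478 × 0.6016 × 1.436 × 0.376 = 1.12974
Highest is cycle (3) at 1.1297 (>1, arbitrage).

1.1297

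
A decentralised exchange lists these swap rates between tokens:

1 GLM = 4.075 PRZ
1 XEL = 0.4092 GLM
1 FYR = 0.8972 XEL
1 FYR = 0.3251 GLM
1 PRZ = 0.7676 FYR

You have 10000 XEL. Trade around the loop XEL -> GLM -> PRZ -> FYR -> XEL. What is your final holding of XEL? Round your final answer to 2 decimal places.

10000 XEL × 0.4092 = 4092 GLM
4092 GLM × 4.075 = 16674.9 PRZ
16674.9 PRZ × 0.7676 = 12799.65324 FYR
12799.65324 FYR × 0.8972 = 11483.848886928 XEL

11483.85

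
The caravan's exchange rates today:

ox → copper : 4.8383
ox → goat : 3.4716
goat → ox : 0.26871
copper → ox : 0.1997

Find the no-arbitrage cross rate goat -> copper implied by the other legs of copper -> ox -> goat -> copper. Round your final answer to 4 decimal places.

1.4424

Known legs of the cycle: 0.1997 × 3.4716 = 0.69327852
For no arbitrage the full-cycle product must be 1, so the missing rate is 1 / 0.69327852 ≈ 1.442422.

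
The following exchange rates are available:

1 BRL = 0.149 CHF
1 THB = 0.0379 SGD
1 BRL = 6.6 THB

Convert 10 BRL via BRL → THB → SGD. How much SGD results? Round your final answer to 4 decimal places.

10 BRL × 6.6 = 66 THB
66 THB × 0.0379 = 2.5014 SGD

2.5014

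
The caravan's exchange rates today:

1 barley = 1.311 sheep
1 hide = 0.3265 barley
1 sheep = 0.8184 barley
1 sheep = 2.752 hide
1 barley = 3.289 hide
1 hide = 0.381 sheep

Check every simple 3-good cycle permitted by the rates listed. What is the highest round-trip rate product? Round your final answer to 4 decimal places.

1.1780

hide→barley→sheep→hide: 0.3265 × 1.311 × 2.752 = 1.17797
hide→sheep→barley→hide: 0.381 × 0.8184 × 3.289 = 1.02554
Maximum is hide→barley→sheep→hide at 1.1780; arbitrage exists.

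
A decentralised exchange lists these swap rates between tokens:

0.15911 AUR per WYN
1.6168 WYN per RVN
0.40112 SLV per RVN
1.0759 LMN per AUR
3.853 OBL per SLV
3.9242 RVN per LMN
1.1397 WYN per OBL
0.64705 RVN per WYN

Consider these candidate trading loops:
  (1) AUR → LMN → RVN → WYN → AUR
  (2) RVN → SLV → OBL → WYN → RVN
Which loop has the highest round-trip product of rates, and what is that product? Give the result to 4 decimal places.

(1) 1.0759 × 3.9242 × 1.6168 × 0.15911 = 1.08612
(2) 0.40112 × 3.853 × 1.1397 × 0.64705 = 1.13973
Highest is cycle (2) at 1.1397 (>1, arbitrage).

1.1397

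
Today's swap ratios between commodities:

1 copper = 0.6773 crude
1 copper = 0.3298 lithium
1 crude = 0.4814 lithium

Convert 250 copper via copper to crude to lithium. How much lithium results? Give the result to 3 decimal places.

81.513

250 copper × 0.6773 = 169.325 crude
169.325 crude × 0.4814 = 81.513055 lithium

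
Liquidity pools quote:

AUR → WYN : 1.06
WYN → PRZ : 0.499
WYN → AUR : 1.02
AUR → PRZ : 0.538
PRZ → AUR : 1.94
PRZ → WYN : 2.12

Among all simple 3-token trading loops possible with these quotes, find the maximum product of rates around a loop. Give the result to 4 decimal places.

WYN→AUR→PRZ→WYN: 1.02 × 0.538 × 2.12 = 1.16337
WYN→PRZ→AUR→WYN: 0.499 × 1.94 × 1.06 = 1.02614
Maximum is WYN→AUR→PRZ→WYN at 1.1634; arbitrage exists.

1.1634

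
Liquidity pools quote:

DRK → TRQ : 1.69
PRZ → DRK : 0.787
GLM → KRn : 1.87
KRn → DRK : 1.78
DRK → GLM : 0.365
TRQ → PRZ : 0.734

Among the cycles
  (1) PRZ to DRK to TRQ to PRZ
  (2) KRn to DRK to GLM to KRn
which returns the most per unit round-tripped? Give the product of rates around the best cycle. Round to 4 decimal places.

(1) 0.787 × 1.69 × 0.734 = 0.97624
(2) 1.78 × 0.365 × 1.87 = 1.21494
Highest is cycle (2) at 1.2149 (>1, arbitrage).

1.2149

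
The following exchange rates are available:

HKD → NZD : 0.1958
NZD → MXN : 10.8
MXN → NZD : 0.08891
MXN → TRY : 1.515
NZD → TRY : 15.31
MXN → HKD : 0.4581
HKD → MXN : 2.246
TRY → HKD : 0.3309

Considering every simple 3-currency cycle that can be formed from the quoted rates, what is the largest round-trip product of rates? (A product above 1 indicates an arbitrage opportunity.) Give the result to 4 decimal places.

1.1260

TRY→HKD→MXN→TRY: 0.3309 × 2.246 × 1.515 = 1.12595
TRY→HKD→NZD→TRY: 0.3309 × 0.1958 × 15.31 = 0.99194
HKD→NZD→MXN→HKD: 0.1958 × 10.8 × 0.4581 = 0.96872
Maximum is TRY→HKD→MXN→TRY at 1.1260; arbitrage exists.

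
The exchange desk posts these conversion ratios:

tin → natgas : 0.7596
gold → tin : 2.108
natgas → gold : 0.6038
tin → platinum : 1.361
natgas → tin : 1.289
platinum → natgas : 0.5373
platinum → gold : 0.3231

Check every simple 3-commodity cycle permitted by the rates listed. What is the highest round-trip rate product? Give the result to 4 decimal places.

tin→natgas→gold→tin: 0.7596 × 0.6038 × 2.108 = 0.96683
platinum→natgas→tin→platinum: 0.5373 × 1.289 × 1.361 = 0.94260
platinum→gold→tin→platinum: 0.3231 × 2.108 × 1.361 = 0.92697
Maximum is tin→natgas→gold→tin at 0.9668; no arbitrage — every cycle loses value.

0.9668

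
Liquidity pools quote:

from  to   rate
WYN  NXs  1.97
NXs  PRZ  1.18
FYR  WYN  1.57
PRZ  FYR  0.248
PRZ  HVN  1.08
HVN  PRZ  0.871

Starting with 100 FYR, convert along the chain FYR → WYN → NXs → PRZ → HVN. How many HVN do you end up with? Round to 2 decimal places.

394.16

100 FYR × 1.57 = 157 WYN
157 WYN × 1.97 = 309.29 NXs
309.29 NXs × 1.18 = 364.9622 PRZ
364.9622 PRZ × 1.08 = 394.159176 HVN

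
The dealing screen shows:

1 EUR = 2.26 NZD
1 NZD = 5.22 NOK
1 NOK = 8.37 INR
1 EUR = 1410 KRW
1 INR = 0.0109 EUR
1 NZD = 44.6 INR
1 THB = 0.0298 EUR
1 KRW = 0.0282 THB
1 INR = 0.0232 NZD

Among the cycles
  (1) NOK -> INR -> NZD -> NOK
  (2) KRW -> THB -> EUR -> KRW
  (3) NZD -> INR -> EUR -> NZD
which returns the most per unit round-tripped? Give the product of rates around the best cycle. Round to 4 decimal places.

(1) 8.37 × 0.0232 × 5.22 = 1.01364
(2) 0.0282 × 0.0298 × 1410 = 1.18491
(3) 44.6 × 0.0109 × 2.26 = 1.09868
Highest is cycle (2) at 1.1849 (>1, arbitrage).

1.1849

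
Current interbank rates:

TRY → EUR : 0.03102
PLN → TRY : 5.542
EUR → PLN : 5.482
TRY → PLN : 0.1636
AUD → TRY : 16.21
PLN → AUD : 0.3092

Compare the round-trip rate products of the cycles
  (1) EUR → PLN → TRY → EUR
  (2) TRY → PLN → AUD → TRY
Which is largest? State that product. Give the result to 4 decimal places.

0.9424

(1) 5.482 × 5.542 × 0.03102 = 0.94243
(2) 0.1636 × 0.3092 × 16.21 = 0.81998
Highest is cycle (1) at 0.9424 (≤1, no arbitrage).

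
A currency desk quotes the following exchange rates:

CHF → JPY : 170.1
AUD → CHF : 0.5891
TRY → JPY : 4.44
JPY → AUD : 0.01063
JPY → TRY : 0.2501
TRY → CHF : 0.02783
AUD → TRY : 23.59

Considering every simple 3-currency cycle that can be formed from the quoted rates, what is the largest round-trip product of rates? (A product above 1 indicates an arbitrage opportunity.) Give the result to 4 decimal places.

1.1839

JPY→TRY→CHF→JPY: 0.2501 × 0.02783 × 170.1 = 1.18394
JPY→AUD→TRY→JPY: 0.01063 × 23.59 × 4.44 = 1.11338
JPY→AUD→CHF→JPY: 0.01063 × 0.5891 × 170.1 = 1.06519
Maximum is JPY→TRY→CHF→JPY at 1.1839; arbitrage exists.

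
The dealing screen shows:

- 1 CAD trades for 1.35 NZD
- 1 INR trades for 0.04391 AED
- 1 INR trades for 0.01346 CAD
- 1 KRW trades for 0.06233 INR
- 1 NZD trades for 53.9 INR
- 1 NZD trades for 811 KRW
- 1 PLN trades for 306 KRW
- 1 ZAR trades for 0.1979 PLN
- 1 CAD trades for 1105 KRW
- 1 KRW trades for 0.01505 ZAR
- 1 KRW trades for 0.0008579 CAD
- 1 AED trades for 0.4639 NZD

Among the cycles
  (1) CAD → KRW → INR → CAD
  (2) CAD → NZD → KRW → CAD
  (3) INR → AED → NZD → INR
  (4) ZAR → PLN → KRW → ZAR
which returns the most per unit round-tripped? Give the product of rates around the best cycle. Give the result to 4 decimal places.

1.0979

(1) 1105 × 0.06233 × 0.01346 = 0.92705
(2) 1.35 × 811 × 0.0008579 = 0.93927
(3) 0.04391 × 0.4639 × 53.9 = 1.09793
(4) 0.1979 × 306 × 0.01505 = 0.91139
Highest is cycle (3) at 1.0979 (>1, arbitrage).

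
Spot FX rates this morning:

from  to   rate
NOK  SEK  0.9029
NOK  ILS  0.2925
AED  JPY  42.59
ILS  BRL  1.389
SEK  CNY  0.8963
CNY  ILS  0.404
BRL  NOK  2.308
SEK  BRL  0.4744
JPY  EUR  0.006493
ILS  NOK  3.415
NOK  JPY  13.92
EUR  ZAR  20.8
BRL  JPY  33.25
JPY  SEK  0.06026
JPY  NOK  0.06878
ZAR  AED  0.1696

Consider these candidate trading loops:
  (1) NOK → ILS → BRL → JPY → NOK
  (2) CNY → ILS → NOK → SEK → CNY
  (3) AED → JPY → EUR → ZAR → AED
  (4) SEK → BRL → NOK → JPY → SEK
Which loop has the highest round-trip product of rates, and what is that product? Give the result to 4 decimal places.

1.1165

(1) 0.2925 × 1.389 × 33.25 × 0.06878 = 0.92914
(2) 0.404 × 3.415 × 0.9029 × 0.8963 = 1.11652
(3) 42.59 × 0.006493 × 20.8 × 0.1696 = 0.97553
(4) 0.4744 × 2.308 × 13.92 × 0.06026 = 0.91844
Highest is cycle (2) at 1.1165 (>1, arbitrage).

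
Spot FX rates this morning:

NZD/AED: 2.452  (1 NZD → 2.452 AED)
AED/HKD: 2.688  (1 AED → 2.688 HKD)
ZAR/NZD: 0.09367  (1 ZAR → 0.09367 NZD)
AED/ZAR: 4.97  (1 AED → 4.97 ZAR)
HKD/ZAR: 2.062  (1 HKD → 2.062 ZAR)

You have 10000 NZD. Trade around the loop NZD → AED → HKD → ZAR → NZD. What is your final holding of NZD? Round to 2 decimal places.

10000 NZD × 2.452 = 24520 AED
24520 AED × 2.688 = 65909.76 HKD
65909.76 HKD × 2.062 = 135905.92512 ZAR
135905.92512 ZAR × 0.09367 = 12730.3080059904 NZD

12730.31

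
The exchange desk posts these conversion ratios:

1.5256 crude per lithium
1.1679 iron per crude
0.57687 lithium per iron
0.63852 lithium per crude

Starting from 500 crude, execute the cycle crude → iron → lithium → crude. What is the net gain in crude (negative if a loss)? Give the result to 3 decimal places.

13.919

500 crude × 1.1679 = 583.95 iron
583.95 iron × 0.57687 = 336.8632365 lithium
336.8632365 lithium × 1.5256 = 513.9185536044 crude
Net change: 513.9185536044 − 500 = 13.9185536044 crude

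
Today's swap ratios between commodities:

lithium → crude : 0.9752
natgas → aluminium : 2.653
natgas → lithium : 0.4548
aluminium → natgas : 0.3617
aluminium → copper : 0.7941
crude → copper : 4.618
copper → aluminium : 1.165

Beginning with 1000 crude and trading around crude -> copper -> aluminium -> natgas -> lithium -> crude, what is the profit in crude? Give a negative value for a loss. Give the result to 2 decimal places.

1000 crude × 4.618 = 4618 copper
4618 copper × 1.165 = 5379.97 aluminium
5379.97 aluminium × 0.3617 = 1945.935149 natgas
1945.935149 natgas × 0.4548 = 885.0113057652 lithium
885.0113057652 lithium × 0.9752 = 863.06302538222304 crude
Net change: 863.06302538222304 − 1000 = -136.93697461777696 crude

-136.94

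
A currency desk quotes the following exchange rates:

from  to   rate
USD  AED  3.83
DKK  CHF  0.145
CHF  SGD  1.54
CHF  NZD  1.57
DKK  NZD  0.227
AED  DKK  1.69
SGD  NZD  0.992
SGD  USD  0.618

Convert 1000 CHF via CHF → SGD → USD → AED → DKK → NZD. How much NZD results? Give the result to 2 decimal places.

1398.36

1000 CHF × 1.54 = 1540 SGD
1540 SGD × 0.618 = 951.72 USD
951.72 USD × 3.83 = 3645.0876 AED
3645.0876 AED × 1.69 = 6160.198044 DKK
6160.198044 DKK × 0.227 = 1398.364955988 NZD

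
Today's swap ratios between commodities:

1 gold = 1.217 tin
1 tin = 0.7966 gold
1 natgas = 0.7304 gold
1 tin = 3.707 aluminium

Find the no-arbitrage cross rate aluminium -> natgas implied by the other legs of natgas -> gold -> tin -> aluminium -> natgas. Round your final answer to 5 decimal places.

0.30348

Known legs of the cycle: 0.7304 × 1.217 × 3.707 = 3.2951404376
For no arbitrage the full-cycle product must be 1, so the missing rate is 1 / 3.2951404376 ≈ 0.3034772.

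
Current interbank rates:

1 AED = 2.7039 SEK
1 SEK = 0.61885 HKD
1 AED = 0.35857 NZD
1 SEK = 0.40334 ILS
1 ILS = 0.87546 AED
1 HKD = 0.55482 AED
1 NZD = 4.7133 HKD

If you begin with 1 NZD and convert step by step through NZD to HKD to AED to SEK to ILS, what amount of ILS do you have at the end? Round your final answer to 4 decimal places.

2.8519

1 NZD × 4.7133 = 4.7133 HKD
4.7133 HKD × 0.55482 = 2.615033106 AED
2.615033106 AED × 2.7039 = 7.0707880153134 SEK
7.0707880153134 SEK × 0.40334 = 2.851931638096506756 ILS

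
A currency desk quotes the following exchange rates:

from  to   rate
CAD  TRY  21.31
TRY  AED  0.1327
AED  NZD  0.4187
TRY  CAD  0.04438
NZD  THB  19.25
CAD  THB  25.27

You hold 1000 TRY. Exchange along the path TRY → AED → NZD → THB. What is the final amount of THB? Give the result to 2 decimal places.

1000 TRY × 0.1327 = 132.7 AED
132.7 AED × 0.4187 = 55.56149 NZD
55.56149 NZD × 19.25 = 1069.5586825 THB

1069.56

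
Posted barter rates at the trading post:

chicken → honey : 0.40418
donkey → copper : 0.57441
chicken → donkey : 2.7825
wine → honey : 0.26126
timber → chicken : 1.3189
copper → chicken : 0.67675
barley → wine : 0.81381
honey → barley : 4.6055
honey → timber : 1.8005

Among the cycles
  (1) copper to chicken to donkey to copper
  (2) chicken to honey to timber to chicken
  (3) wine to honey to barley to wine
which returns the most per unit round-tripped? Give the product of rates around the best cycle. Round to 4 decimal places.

(1) 0.67675 × 2.7825 × 0.57441 = 1.08165
(2) 0.40418 × 1.8005 × 1.3189 = 0.95980
(3) 0.26126 × 4.6055 × 0.81381 = 0.97920
Highest is cycle (1) at 1.0816 (>1, arbitrage).

1.0816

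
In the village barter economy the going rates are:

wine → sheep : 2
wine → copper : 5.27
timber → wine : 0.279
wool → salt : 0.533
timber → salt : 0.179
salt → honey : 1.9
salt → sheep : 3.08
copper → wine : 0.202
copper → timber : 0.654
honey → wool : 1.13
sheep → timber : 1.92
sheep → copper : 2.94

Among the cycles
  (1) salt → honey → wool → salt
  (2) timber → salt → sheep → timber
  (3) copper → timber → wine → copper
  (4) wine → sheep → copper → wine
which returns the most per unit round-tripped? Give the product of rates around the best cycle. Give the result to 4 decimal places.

(1) 1.9 × 1.13 × 0.533 = 1.14435
(2) 0.179 × 3.08 × 1.92 = 1.05853
(3) 0.654 × 0.279 × 5.27 = 0.96160
(4) 2 × 2.94 × 0.202 = 1.18776
Highest is cycle (4) at 1.1878 (>1, arbitrage).

1.1878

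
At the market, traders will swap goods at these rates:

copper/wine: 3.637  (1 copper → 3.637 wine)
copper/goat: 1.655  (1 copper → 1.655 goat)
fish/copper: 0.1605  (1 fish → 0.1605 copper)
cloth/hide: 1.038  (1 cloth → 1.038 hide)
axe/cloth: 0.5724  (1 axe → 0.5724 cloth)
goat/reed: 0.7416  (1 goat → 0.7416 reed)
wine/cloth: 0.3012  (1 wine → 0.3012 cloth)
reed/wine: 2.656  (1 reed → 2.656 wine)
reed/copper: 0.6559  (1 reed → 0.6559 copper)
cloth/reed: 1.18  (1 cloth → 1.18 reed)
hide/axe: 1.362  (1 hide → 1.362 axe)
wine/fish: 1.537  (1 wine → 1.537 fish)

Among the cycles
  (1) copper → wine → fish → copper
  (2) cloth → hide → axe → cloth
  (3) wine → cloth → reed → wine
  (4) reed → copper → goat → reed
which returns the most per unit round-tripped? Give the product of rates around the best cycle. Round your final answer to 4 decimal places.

0.9440

(1) 3.637 × 1.537 × 0.1605 = 0.89721
(2) 1.038 × 1.362 × 0.5724 = 0.80923
(3) 0.3012 × 1.18 × 2.656 = 0.94398
(4) 0.6559 × 1.655 × 0.7416 = 0.80502
Highest is cycle (3) at 0.9440 (≤1, no arbitrage).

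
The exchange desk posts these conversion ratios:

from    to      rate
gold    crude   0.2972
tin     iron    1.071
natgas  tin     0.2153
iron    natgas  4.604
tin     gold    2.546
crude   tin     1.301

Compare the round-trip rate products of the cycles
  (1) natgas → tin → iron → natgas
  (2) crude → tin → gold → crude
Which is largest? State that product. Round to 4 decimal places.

1.0616

(1) 0.2153 × 1.071 × 4.604 = 1.06162
(2) 1.301 × 2.546 × 0.2972 = 0.98443
Highest is cycle (1) at 1.0616 (>1, arbitrage).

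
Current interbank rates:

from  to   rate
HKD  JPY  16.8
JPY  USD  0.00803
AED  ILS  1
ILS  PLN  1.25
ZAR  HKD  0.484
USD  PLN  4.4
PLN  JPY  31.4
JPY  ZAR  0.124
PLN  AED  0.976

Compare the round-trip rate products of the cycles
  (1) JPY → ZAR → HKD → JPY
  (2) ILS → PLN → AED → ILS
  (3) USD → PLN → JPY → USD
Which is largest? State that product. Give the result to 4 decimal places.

(1) 0.124 × 0.484 × 16.8 = 1.00827
(2) 1.25 × 0.976 × 1 = 1.22000
(3) 4.4 × 31.4 × 0.00803 = 1.10942
Highest is cycle (2) at 1.2200 (>1, arbitrage).

1.2200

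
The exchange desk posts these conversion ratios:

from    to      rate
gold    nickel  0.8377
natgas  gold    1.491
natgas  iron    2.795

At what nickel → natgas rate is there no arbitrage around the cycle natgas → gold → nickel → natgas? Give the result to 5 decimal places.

Known legs of the cycle: 1.491 × 0.8377 = 1.2490107
For no arbitrage the full-cycle product must be 1, so the missing rate is 1 / 1.2490107 ≈ 0.8006337.

0.80063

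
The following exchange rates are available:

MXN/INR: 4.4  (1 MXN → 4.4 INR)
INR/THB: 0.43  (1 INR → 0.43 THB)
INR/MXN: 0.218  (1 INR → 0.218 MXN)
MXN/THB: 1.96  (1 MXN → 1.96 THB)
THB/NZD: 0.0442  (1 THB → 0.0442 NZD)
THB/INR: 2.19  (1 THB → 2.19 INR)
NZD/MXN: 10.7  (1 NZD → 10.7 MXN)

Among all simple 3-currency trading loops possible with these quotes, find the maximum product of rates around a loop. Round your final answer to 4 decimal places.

0.9357

INR→MXN→THB→INR: 0.218 × 1.96 × 2.19 = 0.93574
NZD→MXN→THB→NZD: 10.7 × 1.96 × 0.0442 = 0.92696
Maximum is INR→MXN→THB→INR at 0.9357; no arbitrage — every cycle loses value.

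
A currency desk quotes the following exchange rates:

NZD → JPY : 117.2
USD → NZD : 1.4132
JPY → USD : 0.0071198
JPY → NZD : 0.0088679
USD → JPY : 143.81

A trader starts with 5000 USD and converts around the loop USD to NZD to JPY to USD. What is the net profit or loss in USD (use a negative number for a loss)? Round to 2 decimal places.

896.16

5000 USD × 1.4132 = 7066 NZD
7066 NZD × 117.2 = 828135.2 JPY
828135.2 JPY × 0.0071198 = 5896.15699696 USD
Net change: 5896.15699696 − 5000 = 896.15699696 USD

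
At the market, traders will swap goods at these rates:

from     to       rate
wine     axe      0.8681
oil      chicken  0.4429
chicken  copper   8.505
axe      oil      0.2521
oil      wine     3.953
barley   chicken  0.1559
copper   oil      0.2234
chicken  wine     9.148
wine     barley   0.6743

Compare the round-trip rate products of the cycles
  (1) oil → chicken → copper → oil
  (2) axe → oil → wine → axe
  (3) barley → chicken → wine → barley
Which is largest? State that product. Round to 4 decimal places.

(1) 0.4429 × 8.505 × 0.2234 = 0.84152
(2) 0.2521 × 3.953 × 0.8681 = 0.86511
(3) 0.1559 × 9.148 × 0.6743 = 0.96167
Highest is cycle (3) at 0.9617 (≤1, no arbitrage).

0.9617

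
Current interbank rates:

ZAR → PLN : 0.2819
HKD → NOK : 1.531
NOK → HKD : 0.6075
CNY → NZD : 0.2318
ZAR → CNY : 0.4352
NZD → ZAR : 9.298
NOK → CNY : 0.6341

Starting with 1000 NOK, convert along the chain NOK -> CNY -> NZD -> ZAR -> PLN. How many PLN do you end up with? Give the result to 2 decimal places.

385.26

1000 NOK × 0.6341 = 634.1 CNY
634.1 CNY × 0.2318 = 146.98438 NZD
146.98438 NZD × 9.298 = 1366.66076524 ZAR
1366.66076524 ZAR × 0.2819 = 385.261669721156 PLN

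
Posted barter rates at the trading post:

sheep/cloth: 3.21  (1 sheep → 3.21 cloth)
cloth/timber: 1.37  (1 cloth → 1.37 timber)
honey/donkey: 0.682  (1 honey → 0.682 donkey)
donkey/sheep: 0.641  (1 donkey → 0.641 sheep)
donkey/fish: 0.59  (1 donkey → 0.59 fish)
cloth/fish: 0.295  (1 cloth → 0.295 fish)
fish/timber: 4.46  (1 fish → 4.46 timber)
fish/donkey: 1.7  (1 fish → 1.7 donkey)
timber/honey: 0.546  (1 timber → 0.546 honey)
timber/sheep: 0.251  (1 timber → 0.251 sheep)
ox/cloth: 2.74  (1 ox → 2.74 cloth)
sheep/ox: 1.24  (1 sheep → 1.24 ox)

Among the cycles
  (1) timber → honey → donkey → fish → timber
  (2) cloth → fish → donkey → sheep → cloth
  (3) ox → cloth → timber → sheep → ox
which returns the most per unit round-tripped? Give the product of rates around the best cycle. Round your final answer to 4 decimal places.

1.1683

(1) 0.546 × 0.682 × 0.59 × 4.46 = 0.97986
(2) 0.295 × 1.7 × 0.641 × 3.21 = 1.03189
(3) 2.74 × 1.37 × 0.251 × 1.24 = 1.16833
Highest is cycle (3) at 1.1683 (>1, arbitrage).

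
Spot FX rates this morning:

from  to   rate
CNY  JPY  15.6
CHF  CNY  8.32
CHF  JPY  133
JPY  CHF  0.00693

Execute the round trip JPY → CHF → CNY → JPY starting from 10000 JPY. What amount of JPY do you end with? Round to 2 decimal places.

8994.59

10000 JPY × 0.00693 = 69.3 CHF
69.3 CHF × 8.32 = 576.576 CNY
576.576 CNY × 15.6 = 8994.5856 JPY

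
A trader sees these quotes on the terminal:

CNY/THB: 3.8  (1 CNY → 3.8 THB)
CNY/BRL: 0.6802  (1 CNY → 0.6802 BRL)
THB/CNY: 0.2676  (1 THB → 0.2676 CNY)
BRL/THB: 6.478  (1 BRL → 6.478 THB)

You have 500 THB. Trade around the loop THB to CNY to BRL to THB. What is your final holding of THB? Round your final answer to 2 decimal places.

589.57

500 THB × 0.2676 = 133.8 CNY
133.8 CNY × 0.6802 = 91.01076 BRL
91.01076 BRL × 6.478 = 589.56770328 THB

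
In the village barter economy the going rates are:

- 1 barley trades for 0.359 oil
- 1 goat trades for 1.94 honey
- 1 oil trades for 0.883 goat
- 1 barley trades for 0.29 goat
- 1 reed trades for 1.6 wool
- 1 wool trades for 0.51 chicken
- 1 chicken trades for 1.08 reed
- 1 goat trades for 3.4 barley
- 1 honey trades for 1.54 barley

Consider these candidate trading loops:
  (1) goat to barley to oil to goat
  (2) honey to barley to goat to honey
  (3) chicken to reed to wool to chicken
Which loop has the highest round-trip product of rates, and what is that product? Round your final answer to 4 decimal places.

(1) 3.4 × 0.359 × 0.883 = 1.07779
(2) 1.54 × 0.29 × 1.94 = 0.86640
(3) 1.08 × 1.6 × 0.51 = 0.88128
Highest is cycle (1) at 1.0778 (>1, arbitrage).

1.0778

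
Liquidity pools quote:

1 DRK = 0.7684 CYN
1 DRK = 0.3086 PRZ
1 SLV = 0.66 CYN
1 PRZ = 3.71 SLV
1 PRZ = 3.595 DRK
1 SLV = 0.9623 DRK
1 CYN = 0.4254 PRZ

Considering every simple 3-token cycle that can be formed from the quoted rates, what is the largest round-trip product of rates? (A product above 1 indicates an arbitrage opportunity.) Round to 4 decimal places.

1.1751

PRZ→DRK→CYN→PRZ: 3.595 × 0.7684 × 0.4254 = 1.17512
PRZ→SLV→DRK→PRZ: 3.71 × 0.9623 × 0.3086 = 1.10174
PRZ→SLV→CYN→PRZ: 3.71 × 0.66 × 0.4254 = 1.04163
Maximum is PRZ→DRK→CYN→PRZ at 1.1751; arbitrage exists.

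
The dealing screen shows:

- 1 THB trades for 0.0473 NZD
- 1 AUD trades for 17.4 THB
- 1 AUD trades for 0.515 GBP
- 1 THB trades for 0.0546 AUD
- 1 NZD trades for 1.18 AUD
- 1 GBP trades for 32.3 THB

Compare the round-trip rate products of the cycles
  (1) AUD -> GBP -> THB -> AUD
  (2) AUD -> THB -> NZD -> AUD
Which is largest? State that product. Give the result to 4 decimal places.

(1) 0.515 × 32.3 × 0.0546 = 0.90824
(2) 17.4 × 0.0473 × 1.18 = 0.97116
Highest is cycle (2) at 0.9712 (≤1, no arbitrage).

0.9712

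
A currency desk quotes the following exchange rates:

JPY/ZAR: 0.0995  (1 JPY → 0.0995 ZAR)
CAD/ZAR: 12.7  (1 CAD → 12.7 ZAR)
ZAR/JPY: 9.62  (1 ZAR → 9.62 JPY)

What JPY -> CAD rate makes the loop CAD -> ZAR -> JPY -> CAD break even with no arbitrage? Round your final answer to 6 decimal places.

0.008185

Known legs of the cycle: 12.7 × 9.62 = 122.174
For no arbitrage the full-cycle product must be 1, so the missing rate is 1 / 122.174 ≈ 0.00818505.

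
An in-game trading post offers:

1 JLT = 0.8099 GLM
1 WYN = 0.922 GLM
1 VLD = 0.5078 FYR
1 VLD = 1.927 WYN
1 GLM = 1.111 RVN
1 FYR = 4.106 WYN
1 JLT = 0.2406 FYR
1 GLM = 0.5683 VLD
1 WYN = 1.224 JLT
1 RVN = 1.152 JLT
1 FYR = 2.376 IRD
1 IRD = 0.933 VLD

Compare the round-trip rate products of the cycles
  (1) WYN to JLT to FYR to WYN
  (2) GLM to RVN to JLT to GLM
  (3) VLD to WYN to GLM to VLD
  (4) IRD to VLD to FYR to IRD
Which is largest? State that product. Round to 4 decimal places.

(1) 1.224 × 0.2406 × 4.106 = 1.20919
(2) 1.111 × 1.152 × 0.8099 = 1.03657
(3) 1.927 × 0.922 × 0.5683 = 1.00970
(4) 0.933 × 0.5078 × 2.376 = 1.12570
Highest is cycle (1) at 1.2092 (>1, arbitrage).

1.2092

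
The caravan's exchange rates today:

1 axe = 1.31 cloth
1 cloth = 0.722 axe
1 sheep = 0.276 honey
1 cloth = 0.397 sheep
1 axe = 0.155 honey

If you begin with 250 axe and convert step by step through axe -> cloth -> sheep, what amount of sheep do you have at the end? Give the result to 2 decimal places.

250 axe × 1.31 = 327.5 cloth
327.5 cloth × 0.397 = 130.0175 sheep

130.02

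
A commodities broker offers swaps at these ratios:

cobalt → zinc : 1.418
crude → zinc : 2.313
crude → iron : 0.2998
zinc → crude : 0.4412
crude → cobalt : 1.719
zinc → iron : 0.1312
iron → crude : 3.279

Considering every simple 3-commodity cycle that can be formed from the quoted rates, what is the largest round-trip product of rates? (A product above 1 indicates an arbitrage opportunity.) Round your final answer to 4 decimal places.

1.0754

crude→cobalt→zinc→crude: 1.719 × 1.418 × 0.4412 = 1.07544
iron→crude→zinc→iron: 3.279 × 2.313 × 0.1312 = 0.99506
Maximum is crude→cobalt→zinc→crude at 1.0754; arbitrage exists.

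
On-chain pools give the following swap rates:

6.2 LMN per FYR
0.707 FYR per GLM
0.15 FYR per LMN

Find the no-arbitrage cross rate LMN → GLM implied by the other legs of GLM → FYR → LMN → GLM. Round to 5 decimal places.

Known legs of the cycle: 0.707 × 6.2 = 4.3834
For no arbitrage the full-cycle product must be 1, so the missing rate is 1 / 4.3834 ≈ 0.2281334.

0.22813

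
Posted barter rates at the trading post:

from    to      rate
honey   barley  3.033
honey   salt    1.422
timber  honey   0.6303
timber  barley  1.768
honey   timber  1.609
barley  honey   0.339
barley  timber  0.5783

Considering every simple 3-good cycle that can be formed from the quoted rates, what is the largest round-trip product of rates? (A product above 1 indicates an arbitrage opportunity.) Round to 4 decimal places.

timber→honey→barley→timber: 0.6303 × 3.033 × 0.5783 = 1.10554
timber→barley→honey→timber: 1.768 × 0.339 × 1.609 = 0.96436
Maximum is timber→honey→barley→timber at 1.1055; arbitrage exists.

1.1055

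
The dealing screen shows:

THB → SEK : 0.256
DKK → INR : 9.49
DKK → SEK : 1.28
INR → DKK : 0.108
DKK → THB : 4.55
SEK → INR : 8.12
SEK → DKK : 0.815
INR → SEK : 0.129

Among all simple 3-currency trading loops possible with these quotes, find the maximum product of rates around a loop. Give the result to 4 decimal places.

INR→DKK→SEK→INR: 0.108 × 1.28 × 8.12 = 1.12251
INR→SEK→DKK→INR: 0.129 × 0.815 × 9.49 = 0.99773
DKK→THB→SEK→DKK: 4.55 × 0.256 × 0.815 = 0.94931
Maximum is INR→DKK→SEK→INR at 1.1225; arbitrage exists.

1.1225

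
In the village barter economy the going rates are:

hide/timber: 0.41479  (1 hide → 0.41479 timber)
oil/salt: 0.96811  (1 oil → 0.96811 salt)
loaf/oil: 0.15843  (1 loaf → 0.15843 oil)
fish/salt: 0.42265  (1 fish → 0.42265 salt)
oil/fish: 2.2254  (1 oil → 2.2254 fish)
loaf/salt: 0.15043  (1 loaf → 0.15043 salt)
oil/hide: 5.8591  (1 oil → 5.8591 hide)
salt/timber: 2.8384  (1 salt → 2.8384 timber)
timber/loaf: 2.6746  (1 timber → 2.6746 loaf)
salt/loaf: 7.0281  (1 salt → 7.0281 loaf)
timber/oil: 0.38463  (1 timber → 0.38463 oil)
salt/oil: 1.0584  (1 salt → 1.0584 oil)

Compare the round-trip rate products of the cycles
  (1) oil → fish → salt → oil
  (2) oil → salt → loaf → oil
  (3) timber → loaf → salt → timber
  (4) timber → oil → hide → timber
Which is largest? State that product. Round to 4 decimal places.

1.1420

(1) 2.2254 × 0.42265 × 1.0584 = 0.99549
(2) 0.96811 × 7.0281 × 0.15843 = 1.07795
(3) 2.6746 × 0.15043 × 2.8384 = 1.14200
(4) 0.38463 × 5.8591 × 0.41479 = 0.93476
Highest is cycle (3) at 1.1420 (>1, arbitrage).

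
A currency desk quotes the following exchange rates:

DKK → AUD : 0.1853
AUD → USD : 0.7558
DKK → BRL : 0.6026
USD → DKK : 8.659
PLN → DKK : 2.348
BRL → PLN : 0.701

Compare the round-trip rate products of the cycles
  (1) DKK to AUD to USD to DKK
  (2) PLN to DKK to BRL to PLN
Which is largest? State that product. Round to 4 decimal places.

(1) 0.1853 × 0.7558 × 8.659 = 1.21269
(2) 2.348 × 0.6026 × 0.701 = 0.99185
Highest is cycle (1) at 1.2127 (>1, arbitrage).

1.2127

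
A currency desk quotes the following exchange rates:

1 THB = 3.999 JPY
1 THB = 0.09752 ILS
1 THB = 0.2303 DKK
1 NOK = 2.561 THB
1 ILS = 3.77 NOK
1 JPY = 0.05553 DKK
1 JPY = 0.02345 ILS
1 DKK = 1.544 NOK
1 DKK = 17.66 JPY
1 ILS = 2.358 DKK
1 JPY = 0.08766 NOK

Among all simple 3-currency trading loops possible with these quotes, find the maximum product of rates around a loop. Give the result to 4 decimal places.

0.9765

JPY→ILS→DKK→JPY: 0.02345 × 2.358 × 17.66 = 0.97651
THB→ILS→NOK→THB: 0.09752 × 3.77 × 2.561 = 0.94155
DKK→NOK→THB→DKK: 1.544 × 2.561 × 0.2303 = 0.91065
JPY→NOK→THB→JPY: 0.08766 × 2.561 × 3.999 = 0.89776
Maximum is JPY→ILS→DKK→JPY at 0.9765; no arbitrage — every cycle loses value.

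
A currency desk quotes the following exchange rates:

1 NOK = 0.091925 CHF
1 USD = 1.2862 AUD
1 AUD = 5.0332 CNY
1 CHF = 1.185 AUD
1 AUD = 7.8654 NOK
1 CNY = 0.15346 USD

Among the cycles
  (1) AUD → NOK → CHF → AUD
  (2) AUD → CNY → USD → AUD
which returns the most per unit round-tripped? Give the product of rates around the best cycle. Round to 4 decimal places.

(1) 7.8654 × 0.091925 × 1.185 = 0.85679
(2) 5.0332 × 0.15346 × 1.2862 = 0.99345
Highest is cycle (2) at 0.9935 (≤1, no arbitrage).

0.9935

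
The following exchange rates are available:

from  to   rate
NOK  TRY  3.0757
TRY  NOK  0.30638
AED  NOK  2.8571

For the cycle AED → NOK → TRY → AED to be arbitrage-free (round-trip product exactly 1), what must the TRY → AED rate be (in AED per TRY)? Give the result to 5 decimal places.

Known legs of the cycle: 2.8571 × 3.0757 = 8.78758247
For no arbitrage the full-cycle product must be 1, so the missing rate is 1 / 8.78758247 ≈ 0.1137969.

0.11380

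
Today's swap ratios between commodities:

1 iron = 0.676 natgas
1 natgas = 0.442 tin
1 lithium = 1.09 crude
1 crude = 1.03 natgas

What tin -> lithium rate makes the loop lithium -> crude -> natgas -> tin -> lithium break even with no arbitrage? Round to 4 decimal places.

Known legs of the cycle: 1.09 × 1.03 × 0.442 = 0.4962334
For no arbitrage the full-cycle product must be 1, so the missing rate is 1 / 0.4962334 ≈ 2.015181.

2.0152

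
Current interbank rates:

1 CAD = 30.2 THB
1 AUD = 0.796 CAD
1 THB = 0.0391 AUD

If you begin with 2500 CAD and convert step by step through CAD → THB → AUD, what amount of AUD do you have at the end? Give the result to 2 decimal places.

2952.05

2500 CAD × 30.2 = 75500 THB
75500 THB × 0.0391 = 2952.05 AUD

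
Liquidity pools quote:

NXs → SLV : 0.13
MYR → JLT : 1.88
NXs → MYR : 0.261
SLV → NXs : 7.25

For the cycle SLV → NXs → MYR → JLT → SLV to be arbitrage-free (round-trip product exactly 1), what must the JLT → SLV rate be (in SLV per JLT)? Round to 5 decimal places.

Known legs of the cycle: 7.25 × 0.261 × 1.88 = 3.55743
For no arbitrage the full-cycle product must be 1, so the missing rate is 1 / 3.55743 ≈ 0.2811018.

0.28110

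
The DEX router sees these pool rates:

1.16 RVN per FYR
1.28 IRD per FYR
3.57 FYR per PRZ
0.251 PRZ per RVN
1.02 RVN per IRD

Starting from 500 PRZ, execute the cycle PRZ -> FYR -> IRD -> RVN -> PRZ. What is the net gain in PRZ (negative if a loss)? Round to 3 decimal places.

500 PRZ × 3.57 = 1785 FYR
1785 FYR × 1.28 = 2284.8 IRD
2284.8 IRD × 1.02 = 2330.496 RVN
2330.496 RVN × 0.251 = 584.954496 PRZ
Net change: 584.954496 − 500 = 84.954496 PRZ

84.954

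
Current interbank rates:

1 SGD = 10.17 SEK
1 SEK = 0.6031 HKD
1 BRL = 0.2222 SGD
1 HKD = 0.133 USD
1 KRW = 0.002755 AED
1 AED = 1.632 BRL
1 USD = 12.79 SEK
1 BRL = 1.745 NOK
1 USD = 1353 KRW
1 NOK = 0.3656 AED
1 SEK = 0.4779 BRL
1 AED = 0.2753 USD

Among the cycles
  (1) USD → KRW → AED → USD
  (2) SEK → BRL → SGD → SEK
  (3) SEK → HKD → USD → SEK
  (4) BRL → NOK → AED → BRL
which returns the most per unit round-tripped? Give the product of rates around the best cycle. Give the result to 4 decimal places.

1.0799

(1) 1353 × 0.002755 × 0.2753 = 1.02618
(2) 0.4779 × 0.2222 × 10.17 = 1.07995
(3) 0.6031 × 0.133 × 12.79 = 1.02592
(4) 1.745 × 0.3656 × 1.632 = 1.04117
Highest is cycle (2) at 1.0799 (>1, arbitrage).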